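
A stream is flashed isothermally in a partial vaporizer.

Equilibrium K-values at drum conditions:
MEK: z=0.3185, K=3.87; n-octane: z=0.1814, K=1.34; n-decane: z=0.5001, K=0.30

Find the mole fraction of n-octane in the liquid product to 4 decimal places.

Let ψ = V/F and solve Σ zᵢ(Kᵢ−1)/(1+ψ(Kᵢ−1)) = 0.
Feasibility: ΣzᵢKᵢ = 1.6257, Σzᵢ/Kᵢ = 1.8847 — both > 1, two phases present.
Iterate (Newton) starting at ψ = 0.67:
  ψ = 0.6700: g = -0.29630, g' = -1.1901 → ψ = 0.4210
  ψ = 0.4210: g = -0.02847, g' = -1.0466 → ψ = 0.3938
  ψ = 0.3938: g = 0.00019, g' = -1.0615 → ψ = 0.3940
Converged at ψ = 0.3940.
Compositions from xᵢ = zᵢ/(1+ψ(Kᵢ−1)), yᵢ = Kᵢxᵢ:
  MEK: x = 0.1495, y = 0.5785
  n-octane: x = 0.1600, y = 0.2144
  n-decane: x = 0.6906, y = 0.2072

x_n-octane = 0.1600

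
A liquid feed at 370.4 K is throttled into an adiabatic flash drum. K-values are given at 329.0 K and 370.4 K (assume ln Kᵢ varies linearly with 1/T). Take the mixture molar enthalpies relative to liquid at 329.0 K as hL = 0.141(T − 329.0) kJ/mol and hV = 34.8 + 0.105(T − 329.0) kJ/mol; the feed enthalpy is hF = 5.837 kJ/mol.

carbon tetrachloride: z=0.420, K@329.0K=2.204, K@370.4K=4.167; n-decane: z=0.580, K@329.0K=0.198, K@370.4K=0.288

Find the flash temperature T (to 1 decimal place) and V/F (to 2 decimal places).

Adiabatic flash: solve Rachford–Rice at each trial T, then check hF = ψ·hV(T) + (1−ψ)·hL(T).
  T = 329.0 K: K = (2.204, 0.198), RR gives ψ = 0.042, H_out = 1.460 kJ/mol
  T = 370.4 K: K = (4.167, 0.288), RR gives ψ = 0.407, H_out = 19.386 kJ/mol
  T = 349.7 K: K = (3.088, 0.241), RR gives ψ = 0.276, H_out = 12.316 kJ/mol
  T = 339.4 K: K = (2.624, 0.219), RR gives ψ = 0.181, H_out = 7.698 kJ/mol
  T = 334.2 K: K = (2.408, 0.209), RR gives ψ = 0.119, H_out = 4.848 kJ/mol
  T = 336.8 K: K = (2.515, 0.214), RR gives ψ = 0.151, H_out = 6.329 kJ/mol
  T = 335.5 K: K = (2.461, 0.211), RR gives ψ = 0.136, H_out = 5.604 kJ/mol
Linear interpolation between T = 335.5 (H_out = 5.604) and T = 336.8 (H_out = 6.329) on hF = 5.837 gives T ≈ 335.9 K, at which ψ = 0.14.

T = 335.9 K, V/F = 0.14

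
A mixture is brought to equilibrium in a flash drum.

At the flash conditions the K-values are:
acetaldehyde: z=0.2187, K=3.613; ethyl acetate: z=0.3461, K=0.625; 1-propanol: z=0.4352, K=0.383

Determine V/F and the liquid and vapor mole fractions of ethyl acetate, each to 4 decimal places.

Rachford–Rice: g(V/F) = Σ zᵢ(Kᵢ−1)/(1+V/F(Kᵢ−1)) = 0.
Check two-phase: ΣzᵢKᵢ = 1.1732 > 1 and Σzᵢ/Kᵢ = 1.7506 > 1, so g(0) = 0.1732 > 0 and g(1) = -0.7506 < 0.
Iterate (Newton) starting at V/F = 0.5:
  V/F = 0.5000: g = -0.30029, g' = -0.7009 → V/F = 0.0716
  V/F = 0.0716: g = 0.06715, g' = -1.2926 → V/F = 0.1235
  V/F = 0.1235: g = 0.00527, g' = -1.1011 → V/F = 0.1283
Converged at V/F = 0.1283.
Compositions from xᵢ = zᵢ/(1+V/F(Kᵢ−1)), yᵢ = Kᵢxᵢ:
  acetaldehyde: x = 0.1638, y = 0.5917
  ethyl acetate: x = 0.3636, y = 0.2272
  1-propanol: x = 0.4726, y = 0.1810

V/F = 0.1283, x_ethyl acetate = 0.3636, y_ethyl acetate = 0.2272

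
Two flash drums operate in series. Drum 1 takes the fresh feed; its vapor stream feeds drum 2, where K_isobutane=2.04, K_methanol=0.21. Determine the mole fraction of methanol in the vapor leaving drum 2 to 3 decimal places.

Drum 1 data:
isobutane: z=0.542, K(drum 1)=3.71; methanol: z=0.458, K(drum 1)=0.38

y_methanol (drum 2) = 0.119

Drum 1:
Rachford–Rice: g(ψ₁) = Σ zᵢ(Kᵢ−1)/(1+ψ₁(Kᵢ−1)) = 0.
g(0) = ΣzᵢKᵢ − 1 = 1.185 and g(1) = 1 − Σzᵢ/Kᵢ = -0.351, so a root lies in (0, 1).
Binary case is linear: z₁(K₁−1)(1+ψ₁(K₂−1)) + z₂(K₂−1)(1+ψ₁(K₁−1)) = 0
⇒ ψ₁ = [z₁(K₁−1)+z₂(K₂−1)] / [−(K₁−1)(K₂−1)] = 1.1849/1.6802 = 0.705
Drum-1 compositions:
  isobutane: x = 0.186, y = 0.691
  methanol: x = 0.814, y = 0.309
Drum-2 feed = drum-1 vapor: z₂ = (0.6908, 0.3092).
Drum 2:
Let ψ₂ = V/F and solve Σ zᵢ(Kᵢ−1)/(1+ψ₂(Kᵢ−1)) = 0.
Check two-phase: ΣzᵢKᵢ = 1.474 > 1 and Σzᵢ/Kᵢ = 1.811 > 1, so g(0) = 0.474 > 0 and g(1) = -0.811 < 0.
Binary case is linear: z₁(K₁−1)(1+ψ₂(K₂−1)) + z₂(K₂−1)(1+ψ₂(K₁−1)) = 0
⇒ ψ₂ = [z₁(K₁−1)+z₂(K₂−1)] / [−(K₁−1)(K₂−1)] = 0.4741/0.8216 = 0.577
  isobutane: x = 0.432, y = 0.881
  methanol: x = 0.568, y = 0.119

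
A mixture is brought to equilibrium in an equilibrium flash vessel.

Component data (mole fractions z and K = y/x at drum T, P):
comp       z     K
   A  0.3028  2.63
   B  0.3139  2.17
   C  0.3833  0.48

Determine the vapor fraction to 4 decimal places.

Material balance + equilibrium reduce to Σ zᵢ(Kᵢ−1)/(1+ψ(Kᵢ−1)) = 0.
Check two-phase: ΣzᵢKᵢ = 1.6615 > 1 and Σzᵢ/Kᵢ = 1.0583 > 1, so g(0) = 0.6615 > 0 and g(1) = -0.0583 < 0.
Iterate (Newton) starting at ψ = 0.55:
  ψ = 0.5500: g = 0.20456, g' = -0.5861 → ψ = 0.8990
  ψ = 0.8990: g = 0.00488, g' = -0.5999 → ψ = 0.9072
  ψ = 0.9072: g = -0.00001, g' = -0.6035 → ψ = 0.9071
Converged at ψ = 0.9071.

ψ = 0.9071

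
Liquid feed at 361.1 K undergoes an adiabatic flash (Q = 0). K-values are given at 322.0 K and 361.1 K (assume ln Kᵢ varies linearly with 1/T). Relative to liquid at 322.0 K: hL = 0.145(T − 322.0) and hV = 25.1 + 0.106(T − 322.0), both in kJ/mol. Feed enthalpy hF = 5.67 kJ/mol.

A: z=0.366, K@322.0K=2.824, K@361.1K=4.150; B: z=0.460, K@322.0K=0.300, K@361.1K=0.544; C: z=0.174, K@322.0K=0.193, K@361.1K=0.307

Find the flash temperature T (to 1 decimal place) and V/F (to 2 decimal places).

T = 327.1 K, V/F = 0.20

Adiabatic flash: solve Rachford–Rice at each trial T, then check hF = ψ·hV(T) + (1−ψ)·hL(T).
  T = 322.0 K: K = (2.824, 0.300, 0.193), RR gives ψ = 0.154, H_out = 3.864 kJ/mol
  T = 361.1 K: K = (4.150, 0.544, 0.307), RR gives ψ = 0.491, H_out = 17.236 kJ/mol
  T = 341.6 K: K = (3.463, 0.411, 0.247), RR gives ψ = 0.318, H_out = 10.580 kJ/mol
  T = 331.8 K: K = (3.137, 0.353, 0.219), RR gives ψ = 0.238, H_out = 7.296 kJ/mol
  T = 326.9 K: K = (2.979, 0.326, 0.206), RR gives ψ = 0.197, H_out = 5.609 kJ/mol
  T = 329.4 K: K = (3.059, 0.339, 0.213), RR gives ψ = 0.218, H_out = 6.475 kJ/mol
  T = 328.1 K: K = (3.017, 0.332, 0.209), RR gives ψ = 0.207, H_out = 6.026 kJ/mol
Linear interpolation between T = 326.9 (H_out = 5.609) and T = 328.1 (H_out = 6.026) on hF = 5.67 gives T ≈ 327.1 K, at which ψ = 0.20.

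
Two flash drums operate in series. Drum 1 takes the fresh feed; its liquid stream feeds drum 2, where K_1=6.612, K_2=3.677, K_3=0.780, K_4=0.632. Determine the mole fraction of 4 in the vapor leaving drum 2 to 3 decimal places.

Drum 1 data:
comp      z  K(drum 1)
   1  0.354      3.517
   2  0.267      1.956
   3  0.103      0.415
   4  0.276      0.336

y_4 (drum 2) = 0.446

Drum 1:
Rachford–Rice: g(ψ₁) = Σ zᵢ(Kᵢ−1)/(1+ψ₁(Kᵢ−1)) = 0.
g(0) = ΣzᵢKᵢ − 1 = 0.903 and g(1) = 1 − Σzᵢ/Kᵢ = -0.307, so a root lies in (0, 1).
Newton iteration, ψ₁⁰ = 0.5:
  ψ₁ = 0.500: g = 0.2077, g' = -0.895 → ψ₁ = 0.732
  ψ₁ = 0.732: g = 0.0015, g' = -0.931 → ψ₁ = 0.734
Converged at ψ₁ = 0.734.
Drum-1 compositions:
  1: x = 0.124, y = 0.437
  2: x = 0.157, y = 0.307
  3: x = 0.180, y = 0.075
  4: x = 0.538, y = 0.181
Drum-2 feed = drum-1 liquid: z₂ = (0.1243, 0.1569, 0.1805, 0.5383).
Drum 2:
Newton iteration, ψ₂⁰ = 0.5:
  ψ₂ = 0.500: g = 0.0756, g' = -0.596 → ψ₂ = 0.627
  ψ₂ = 0.627: g = 0.0078, g' = -0.484 → ψ₂ = 0.643
Converged at ψ₂ = 0.643.
  1: x = 0.027, y = 0.178
  2: x = 0.058, y = 0.212
  3: x = 0.210, y = 0.164
  4: x = 0.705, y = 0.446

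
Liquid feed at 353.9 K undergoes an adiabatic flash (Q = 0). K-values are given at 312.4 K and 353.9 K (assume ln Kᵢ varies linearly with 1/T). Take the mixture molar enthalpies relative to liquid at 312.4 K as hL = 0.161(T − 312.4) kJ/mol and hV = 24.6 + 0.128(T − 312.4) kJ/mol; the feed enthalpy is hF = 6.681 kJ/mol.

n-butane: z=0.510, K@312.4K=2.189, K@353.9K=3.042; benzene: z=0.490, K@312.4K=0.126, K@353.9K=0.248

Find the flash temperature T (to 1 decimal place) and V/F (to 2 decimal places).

Adiabatic flash: solve Rachford–Rice at each trial T, then check hF = ψ·hV(T) + (1−ψ)·hL(T).
  T = 312.4 K: K = (2.189, 0.126), RR gives ψ = 0.171, H_out = 4.217 kJ/mol
  T = 353.9 K: K = (3.042, 0.248), RR gives ψ = 0.438, H_out = 16.862 kJ/mol
  T = 333.1 K: K = (2.606, 0.180), RR gives ψ = 0.317, H_out = 10.918 kJ/mol
  T = 322.8 K: K = (2.396, 0.152), RR gives ψ = 0.250, H_out = 7.745 kJ/mol
  T = 317.6 K: K = (2.292, 0.138), RR gives ψ = 0.213, H_out = 6.033 kJ/mol
  T = 320.2 K: K = (2.344, 0.145), RR gives ψ = 0.232, H_out = 6.901 kJ/mol
  T = 318.9 K: K = (2.318, 0.142), RR gives ψ = 0.222, H_out = 6.470 kJ/mol
Linear interpolation between T = 318.9 (H_out = 6.470) and T = 320.2 (H_out = 6.901) on hF = 6.681 gives T ≈ 319.5 K, at which ψ = 0.23.

T = 319.5 K, V/F = 0.23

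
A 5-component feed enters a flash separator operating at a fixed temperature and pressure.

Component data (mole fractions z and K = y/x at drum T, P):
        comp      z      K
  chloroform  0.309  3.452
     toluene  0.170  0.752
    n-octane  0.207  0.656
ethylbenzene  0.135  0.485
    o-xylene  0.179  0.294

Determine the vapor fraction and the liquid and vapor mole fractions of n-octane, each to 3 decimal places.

ψ = 0.386, x_n-octane = 0.239, y_n-octane = 0.157

Rachford–Rice: g(ψ) = Σ zᵢ(Kᵢ−1)/(1+ψ(Kᵢ−1)) = 0.
g(0) = ΣzᵢKᵢ − 1 = 0.448 and g(1) = 1 − Σzᵢ/Kᵢ = -0.518, so a root lies in (0, 1).
Newton iteration, ψ⁰ = 0.39:
  ψ = 0.390: g = -0.0030, g' = -0.757 → ψ = 0.386
Converged at ψ = 0.386.
Compositions from xᵢ = zᵢ/(1+ψ(Kᵢ−1)), yᵢ = Kᵢxᵢ:
  chloroform: x = 0.159, y = 0.548
  toluene: x = 0.188, y = 0.141
  n-octane: x = 0.239, y = 0.157
  ethylbenzene: x = 0.168, y = 0.082
  o-xylene: x = 0.246, y = 0.072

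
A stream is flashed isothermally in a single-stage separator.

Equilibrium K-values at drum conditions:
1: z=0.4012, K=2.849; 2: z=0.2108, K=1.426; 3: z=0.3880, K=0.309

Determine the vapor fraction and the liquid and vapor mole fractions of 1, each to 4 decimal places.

ψ = 0.5595, x_1 = 0.1972, y_1 = 0.5618

Rachford–Rice: g(ψ) = Σ zᵢ(Kᵢ−1)/(1+ψ(Kᵢ−1)) = 0.
Feasibility: ΣzᵢKᵢ = 1.5635, Σzᵢ/Kᵢ = 1.5443 — both > 1, two phases present.
Newton iteration, ψ⁰ = 0.5:
  ψ = 0.5000: g = 0.04985, g' = -0.8288 → ψ = 0.5602
  ψ = 0.5602: g = -0.00051, g' = -0.8490 → ψ = 0.5595
Converged at ψ = 0.5595.
Compositions from xᵢ = zᵢ/(1+ψ(Kᵢ−1)), yᵢ = Kᵢxᵢ:
  1: x = 0.1972, y = 0.5618
  2: x = 0.1702, y = 0.2427
  3: x = 0.6326, y = 0.1955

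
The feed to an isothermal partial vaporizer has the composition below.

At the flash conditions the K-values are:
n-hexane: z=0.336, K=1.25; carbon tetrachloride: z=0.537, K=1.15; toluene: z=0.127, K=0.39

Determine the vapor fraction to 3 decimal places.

Let ψ = V/F and solve Σ zᵢ(Kᵢ−1)/(1+ψ(Kᵢ−1)) = 0.
Check two-phase: ΣzᵢKᵢ = 1.087 > 1 and Σzᵢ/Kᵢ = 1.061 > 1, so g(0) = 0.087 > 0 and g(1) = -0.061 < 0.
Newton–Raphson from ψ = 0.62:
  ψ = 0.620: g = 0.0218, g' = -0.148 → ψ = 0.767
  ψ = 0.767: g = -0.0029, g' = -0.192 → ψ = 0.752
Converged at ψ = 0.752.

ψ = 0.752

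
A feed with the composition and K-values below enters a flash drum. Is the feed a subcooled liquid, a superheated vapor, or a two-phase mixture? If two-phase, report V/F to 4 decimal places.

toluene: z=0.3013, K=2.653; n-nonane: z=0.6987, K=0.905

superheated vapor

ΣzᵢKᵢ = 1.4317; Σzᵢ/Kᵢ = 0.8856.
Since Σzᵢ/Kᵢ < 1 the mixture is above its dew point — single vapor phase.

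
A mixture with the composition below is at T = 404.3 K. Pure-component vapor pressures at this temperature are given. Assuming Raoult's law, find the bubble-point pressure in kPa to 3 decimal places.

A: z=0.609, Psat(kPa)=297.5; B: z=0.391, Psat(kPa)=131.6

Pbub = 232.633 kPa

At the bubble point ψ → 0, so ΣzᵢKᵢ = 1 with Kᵢ = Pᵢˢᵃᵗ/P ⇒ P = ΣzᵢPᵢˢᵃᵗ.
P = 0.609·297.5 + 0.391·131.6 = 232.633 kPa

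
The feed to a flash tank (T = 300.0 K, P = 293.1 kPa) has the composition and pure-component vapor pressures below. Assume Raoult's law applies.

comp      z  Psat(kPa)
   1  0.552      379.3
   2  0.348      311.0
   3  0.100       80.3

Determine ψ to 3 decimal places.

Raoult's law: Kᵢ = Pᵢˢᵃᵗ/P = Pᵢˢᵃᵗ/293.1.
  K_1 = 379.3/293.1 = 1.29410, K_2 = 311.0/293.1 = 1.06107, K_3 = 80.3/293.1 = 0.27397
Newton iteration, ψ⁰ = 0.5:
  ψ = 0.500: g = 0.0482, g' = -0.167 → ψ = 0.788
  ψ = 0.788: g = -0.0175, g' = -0.320 → ψ = 0.733
  ψ = 0.733: g = -0.0013, g' = -0.274 → ψ = 0.728
Converged at ψ = 0.728.

ψ = 0.728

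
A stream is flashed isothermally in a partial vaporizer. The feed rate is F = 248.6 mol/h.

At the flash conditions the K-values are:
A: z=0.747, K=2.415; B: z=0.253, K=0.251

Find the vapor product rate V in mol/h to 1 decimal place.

V = 203.5 mol/h

Rachford–Rice: g(ψ) = Σ zᵢ(Kᵢ−1)/(1+ψ(Kᵢ−1)) = 0.
g(0) = ΣzᵢKᵢ − 1 = 0.868 and g(1) = 1 − Σzᵢ/Kᵢ = -0.317, so a root lies in (0, 1).
Newton iteration, ψ⁰ = 0.5:
  ψ = 0.500: g = 0.3161, g' = -0.876 → ψ = 0.861
  ψ = 0.861: g = -0.0570, g' = -1.429 → ψ = 0.821
  ψ = 0.821: g = -0.0032, g' = -1.277 → ψ = 0.819
Converged at ψ = 0.819.
Then V = ψ·F = 0.8185·248.6 = 203.5 mol/h and L = F − V = 45.1 mol/h.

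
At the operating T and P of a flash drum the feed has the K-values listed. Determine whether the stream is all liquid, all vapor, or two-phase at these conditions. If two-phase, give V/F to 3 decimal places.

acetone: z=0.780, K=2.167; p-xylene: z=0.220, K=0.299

ΣzᵢKᵢ = 1.756; Σzᵢ/Kᵢ = 1.096.
Both exceed 1, so a two-phase solution exists.
Rachford–Rice: g(ψ) = Σ zᵢ(Kᵢ−1)/(1+ψ(Kᵢ−1)) = 0.
Iterate (Newton) starting at ψ = 0.43:
  ψ = 0.430: g = 0.3853, g' = -0.693 → ψ = 0.986
  ψ = 0.986: g = -0.0767, g' = -1.365 → ψ = 0.930
  ψ = 0.930: g = -0.0068, g' = -1.137 → ψ = 0.924
Converged at ψ = 0.924.

two-phase, V/F = 0.924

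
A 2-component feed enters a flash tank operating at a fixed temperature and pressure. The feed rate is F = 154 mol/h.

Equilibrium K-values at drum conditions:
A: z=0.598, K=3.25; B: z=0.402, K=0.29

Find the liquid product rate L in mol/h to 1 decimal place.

Let β = V/F and solve Σ zᵢ(Kᵢ−1)/(1+β(Kᵢ−1)) = 0.
Feasibility: ΣzᵢKᵢ = 2.060, Σzᵢ/Kᵢ = 1.570 — both > 1, two phases present.
Iterate (Newton) starting at β = 0.39:
  β = 0.390: g = 0.3219, g' = -1.246 → β = 0.648
  β = 0.648: g = 0.0184, g' = -1.196 → β = 0.664
Converged at β = 0.664.
Then V = β·F = 0.6636·154 = 102.2 mol/h and L = F − V = 51.8 mol/h.

L = 51.8 mol/h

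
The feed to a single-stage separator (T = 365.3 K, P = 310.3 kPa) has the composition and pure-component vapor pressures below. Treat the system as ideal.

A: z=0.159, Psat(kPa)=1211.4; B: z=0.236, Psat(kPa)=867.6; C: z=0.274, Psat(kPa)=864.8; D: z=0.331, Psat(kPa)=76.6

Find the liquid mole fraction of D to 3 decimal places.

Raoult's law: Kᵢ = Pᵢˢᵃᵗ/P = Pᵢˢᵃᵗ/310.3.
  K_A = 1211.4/310.3 = 3.90396, K_B = 867.6/310.3 = 2.79600, K_C = 864.8/310.3 = 2.78698, K_D = 76.6/310.3 = 0.24686
Newton iteration, ψ⁰ = 0.5:
  ψ = 0.500: g = 0.2703, g' = -1.161 → ψ = 0.733
  ψ = 0.733: g = -0.0137, g' = -1.378 → ψ = 0.723
Converged at ψ = 0.723.
Compositions from xᵢ = zᵢ/(1+ψ(Kᵢ−1)), yᵢ = Kᵢxᵢ:
  A: x = 0.051, y = 0.200
  B: x = 0.103, y = 0.287
  C: x = 0.120, y = 0.333
  D: x = 0.726, y = 0.179

x_D = 0.726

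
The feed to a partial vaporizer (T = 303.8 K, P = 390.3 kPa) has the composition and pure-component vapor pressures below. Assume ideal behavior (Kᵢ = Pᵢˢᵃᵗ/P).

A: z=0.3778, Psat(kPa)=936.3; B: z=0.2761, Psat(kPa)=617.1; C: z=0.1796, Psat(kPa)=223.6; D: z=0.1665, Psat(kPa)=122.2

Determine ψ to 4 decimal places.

ψ = 0.7827

Raoult's law: Kᵢ = Pᵢˢᵃᵗ/P = Pᵢˢᵃᵗ/390.3.
  K_A = 936.3/390.3 = 2.398924, K_B = 617.1/390.3 = 1.581091, K_C = 223.6/390.3 = 0.572893, K_D = 122.2/390.3 = 0.313092
Newton iteration, ψ⁰ = 0.46:
  ψ = 0.4600: g = 0.18551, g' = -0.5504 → ψ = 0.7970
  ψ = 0.7970: g = -0.00950, g' = -0.6678 → ψ = 0.7828
  ψ = 0.7828: g = -0.00010, g' = -0.6540 → ψ = 0.7827
Converged at ψ = 0.7827.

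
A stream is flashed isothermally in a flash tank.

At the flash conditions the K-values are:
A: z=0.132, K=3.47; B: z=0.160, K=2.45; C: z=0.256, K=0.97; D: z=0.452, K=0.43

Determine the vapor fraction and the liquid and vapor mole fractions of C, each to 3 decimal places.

Rachford–Rice: g(ψ) = Σ zᵢ(Kᵢ−1)/(1+ψ(Kᵢ−1)) = 0.
g(0) = ΣzᵢKᵢ − 1 = 0.293 and g(1) = 1 − Σzᵢ/Kᵢ = -0.418, so a root lies in (0, 1).
Newton–Raphson from ψ = 0.31:
  ψ = 0.310: g = 0.0240, g' = -0.635 → ψ = 0.348
  ψ = 0.348: g = 0.0005, g' = -0.610 → ψ = 0.349
Converged at ψ = 0.349.
Compositions from xᵢ = zᵢ/(1+ψ(Kᵢ−1)), yᵢ = Kᵢxᵢ:
  A: x = 0.071, y = 0.246
  B: x = 0.106, y = 0.260
  C: x = 0.259, y = 0.251
  D: x = 0.564, y = 0.243

ψ = 0.349, x_C = 0.259, y_C = 0.251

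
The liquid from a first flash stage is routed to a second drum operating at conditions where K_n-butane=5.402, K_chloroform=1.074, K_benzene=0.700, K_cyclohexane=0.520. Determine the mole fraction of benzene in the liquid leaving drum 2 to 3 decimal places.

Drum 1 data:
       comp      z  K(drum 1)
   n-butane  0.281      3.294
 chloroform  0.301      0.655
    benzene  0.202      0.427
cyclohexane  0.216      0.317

x_benzene (drum 2) = 0.281

Drum 1:
Let ψ₁ = V/F and solve Σ zᵢ(Kᵢ−1)/(1+ψ₁(Kᵢ−1)) = 0.
g(0) = ΣzᵢKᵢ − 1 = 0.277 and g(1) = 1 − Σzᵢ/Kᵢ = -0.699, so a root lies in (0, 1).
Newton–Raphson from ψ₁ = 0.5:
  ψ₁ = 0.500: g = -0.2115, g' = -0.736 → ψ₁ = 0.213
  ψ₁ = 0.213: g = 0.0169, g' = -0.934 → ψ₁ = 0.231
Converged at ψ₁ = 0.231.
Drum-1 compositions:
  n-butane: x = 0.184, y = 0.605
  chloroform: x = 0.327, y = 0.214
  benzene: x = 0.233, y = 0.099
  cyclohexane: x = 0.256, y = 0.081
Drum-2 feed = drum-1 liquid: z₂ = (0.1837, 0.3271, 0.2328, 0.2564).
Drum 2:
Material balance + equilibrium reduce to Σ zᵢ(Kᵢ−1)/(1+ψ₂(Kᵢ−1)) = 0.
g(0) = ΣzᵢKᵢ − 1 = 0.640 and g(1) = 1 − Σzᵢ/Kᵢ = -0.164, so a root lies in (0, 1).
Newton iteration, ψ₂⁰ = 0.55:
  ψ₂ = 0.550: g = 0.0087, g' = -0.445 → ψ₂ = 0.570
Converged at ψ₂ = 0.570.
  n-butane: x = 0.052, y = 0.283
  chloroform: x = 0.314, y = 0.337
  benzene: x = 0.281, y = 0.197
  cyclohexane: x = 0.353, y = 0.184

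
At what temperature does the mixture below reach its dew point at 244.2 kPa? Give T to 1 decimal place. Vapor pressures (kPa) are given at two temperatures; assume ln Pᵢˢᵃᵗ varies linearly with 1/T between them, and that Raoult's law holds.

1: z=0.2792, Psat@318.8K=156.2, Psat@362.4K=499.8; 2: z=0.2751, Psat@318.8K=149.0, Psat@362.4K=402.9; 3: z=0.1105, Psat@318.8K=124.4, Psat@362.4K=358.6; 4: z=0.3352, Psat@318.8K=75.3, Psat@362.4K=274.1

Dew-point temperature: Σzᵢ·P/Pᵢˢᵃᵗ(T) = 1. Interpolate ln Pᵢˢᵃᵗ = aᵢ + bᵢ/T.
  T = 318.8 K: ΣzᵢP/Pᵢˢᵃᵗ = 2.1913
  T = 362.4 K: ΣzᵢP/Pᵢˢᵃᵗ = 0.6770
  T = 340.6 K: ΣzᵢP/Pᵢˢᵃᵗ = 1.1709
  T = 351.5 K: ΣzᵢP/Pᵢˢᵃᵗ = 0.8825
  T = 346.1 K: ΣzᵢP/Pᵢˢᵃᵗ = 1.0128
  T = 348.8 K: ΣzᵢP/Pᵢˢᵃᵗ = 0.9449
Interpolating between 346.1 K and 348.8 K gives T ≈ 346.6 K.

T = 346.6 K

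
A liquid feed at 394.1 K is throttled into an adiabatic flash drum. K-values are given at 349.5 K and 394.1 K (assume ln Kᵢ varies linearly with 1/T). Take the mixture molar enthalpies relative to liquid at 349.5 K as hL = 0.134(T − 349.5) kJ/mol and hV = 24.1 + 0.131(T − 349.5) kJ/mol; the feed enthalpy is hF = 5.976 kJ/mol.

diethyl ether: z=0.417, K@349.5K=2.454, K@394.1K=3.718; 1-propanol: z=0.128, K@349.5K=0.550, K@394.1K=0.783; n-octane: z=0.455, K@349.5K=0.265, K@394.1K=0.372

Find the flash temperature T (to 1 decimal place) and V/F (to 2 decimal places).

Adiabatic flash: solve Rachford–Rice at each trial T, then check hF = ψ·hV(T) + (1−ψ)·hL(T).
  T = 349.5 K: K = (2.454, 0.550, 0.265), RR gives ψ = 0.216, H_out = 5.207 kJ/mol
  T = 394.1 K: K = (3.718, 0.783, 0.372), RR gives ψ = 0.535, H_out = 18.801 kJ/mol
  T = 371.8 K: K = (3.058, 0.663, 0.317), RR gives ψ = 0.393, H_out = 12.438 kJ/mol
  T = 360.6 K: K = (2.748, 0.605, 0.291), RR gives ψ = 0.311, H_out = 8.983 kJ/mol
  T = 355.1 K: K = (2.600, 0.578, 0.278), RR gives ψ = 0.267, H_out = 7.169 kJ/mol
  T = 352.3 K: K = (2.527, 0.564, 0.271), RR gives ψ = 0.242, H_out = 6.204 kJ/mol
  T = 350.9 K: K = (2.490, 0.557, 0.268), RR gives ψ = 0.229, H_out = 5.710 kJ/mol
  T = 351.6 K: K = (2.508, 0.560, 0.270), RR gives ψ = 0.236, H_out = 5.958 kJ/mol
  T = 352.0 K: K = (2.519, 0.562, 0.271), RR gives ψ = 0.239, H_out = 6.099 kJ/mol
  T = 351.8 K: K = (2.514, 0.561, 0.270), RR gives ψ = 0.237, H_out = 6.029 kJ/mol
  T = 351.7 K: K = (2.511, 0.561, 0.270), RR gives ψ = 0.237, H_out = 5.994 kJ/mol
Linear interpolation between T = 351.6 (H_out = 5.958) and T = 351.7 (H_out = 5.994) on hF = 5.976 gives T ≈ 351.6 K, at which ψ = 0.24.

T = 351.6 K, V/F = 0.24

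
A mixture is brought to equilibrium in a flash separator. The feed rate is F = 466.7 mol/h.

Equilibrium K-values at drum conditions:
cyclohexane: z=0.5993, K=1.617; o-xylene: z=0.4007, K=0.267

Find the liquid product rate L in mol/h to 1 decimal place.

L = 388.2 mol/h

Rachford–Rice: g(ψ) = Σ zᵢ(Kᵢ−1)/(1+ψ(Kᵢ−1)) = 0.
Check two-phase: ΣzᵢKᵢ = 1.0761 > 1 and Σzᵢ/Kᵢ = 1.8714 > 1, so g(0) = 0.0761 > 0 and g(1) = -0.8714 < 0.
Binary case is linear: z₁(K₁−1)(1+ψ(K₂−1)) + z₂(K₂−1)(1+ψ(K₁−1)) = 0
⇒ ψ = [z₁(K₁−1)+z₂(K₂−1)] / [−(K₁−1)(K₂−1)] = 0.07606/0.45226 = 0.1682
Then V = ψ·F = 0.1682·466.7 = 78.5 mol/h and L = F − V = 388.2 mol/h.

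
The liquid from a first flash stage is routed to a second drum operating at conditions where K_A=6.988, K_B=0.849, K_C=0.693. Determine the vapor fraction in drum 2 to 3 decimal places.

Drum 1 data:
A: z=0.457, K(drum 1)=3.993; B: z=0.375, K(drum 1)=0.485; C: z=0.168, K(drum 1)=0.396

V/F (drum 2) = 0.605

Drum 1:
Newton–Raphson from ψ₁ = 0.53:
  ψ₁ = 0.530: g = 0.1140, g' = -0.933 → ψ₁ = 0.652
  ψ₁ = 0.652: g = 0.0051, g' = -0.862 → ψ₁ = 0.658
Converged at ψ₁ = 0.658.
Drum-1 compositions:
  A: x = 0.154, y = 0.614
  B: x = 0.567, y = 0.275
  C: x = 0.279, y = 0.110
Drum-2 feed = drum-1 liquid: z₂ = (0.1539, 0.5673, 0.2788).
Drum 2:
Rachford–Rice: g(ψ₂) = Σ zᵢ(Kᵢ−1)/(1+ψ₂(Kᵢ−1)) = 0.
g(0) = ΣzᵢKᵢ − 1 = 0.750 and g(1) = 1 − Σzᵢ/Kᵢ = -0.093, so a root lies in (0, 1).
Newton–Raphson from ψ₂ = 0.57:
  ψ₂ = 0.570: g = 0.0113, g' = -0.337 → ψ₂ = 0.604
  ψ₂ = 0.604: g = 0.0004, g' = -0.314 → ψ₂ = 0.605
Converged at ψ₂ = 0.605.
  A: x = 0.033, y = 0.233
  B: x = 0.624, y = 0.530
  C: x = 0.342, y = 0.237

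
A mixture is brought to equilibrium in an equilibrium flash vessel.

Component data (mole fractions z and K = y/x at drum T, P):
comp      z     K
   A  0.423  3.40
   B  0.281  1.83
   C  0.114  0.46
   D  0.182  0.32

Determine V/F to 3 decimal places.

Material balance + equilibrium reduce to Σ zᵢ(Kᵢ−1)/(1+V/F(Kᵢ−1)) = 0.
Check two-phase: ΣzᵢKᵢ = 2.063 > 1 and Σzᵢ/Kᵢ = 1.095 > 1, so g(0) = 1.063 > 0 and g(1) = -0.095 < 0.
Newton–Raphson from V/F = 0.5:
  V/F = 0.500: g = 0.3544, g' = -0.856 → V/F = 0.914
  V/F = 0.914: g = 0.0017, g' = -1.019 → V/F = 0.916
Converged at V/F = 0.916.

V/F = 0.916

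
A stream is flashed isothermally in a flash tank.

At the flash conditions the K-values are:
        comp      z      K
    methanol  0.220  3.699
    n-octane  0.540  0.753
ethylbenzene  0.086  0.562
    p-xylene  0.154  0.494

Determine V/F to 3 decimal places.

V/F = 0.388

Rachford–Rice: g(V/F) = Σ zᵢ(Kᵢ−1)/(1+V/F(Kᵢ−1)) = 0.
Feasibility: ΣzᵢKᵢ = 1.345, Σzᵢ/Kᵢ = 1.241 — both > 1, two phases present.
Newton–Raphson from V/F = 0.5:
  V/F = 0.500: g = -0.0520, g' = -0.431 → V/F = 0.379
  V/F = 0.379: g = 0.0046, g' = -0.515 → V/F = 0.388
Converged at V/F = 0.388.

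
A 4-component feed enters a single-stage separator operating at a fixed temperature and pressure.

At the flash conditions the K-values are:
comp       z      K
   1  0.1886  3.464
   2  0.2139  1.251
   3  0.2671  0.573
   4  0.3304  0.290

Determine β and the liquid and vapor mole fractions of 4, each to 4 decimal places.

β = 0.1575, x_4 = 0.3720, y_4 = 0.1079

Newton–Raphson from β = 0.5:
  β = 0.5000: g = -0.25280, g' = -0.7196 → β = 0.1487
  β = 0.1487: g = 0.00782, g' = -0.8896 → β = 0.1575
Converged at β = 0.1575.
Compositions from xᵢ = zᵢ/(1+β(Kᵢ−1)), yᵢ = Kᵢxᵢ:
  1: x = 0.1359, y = 0.4706
  2: x = 0.2058, y = 0.2574
  3: x = 0.2864, y = 0.1641
  4: x = 0.3720, y = 0.1079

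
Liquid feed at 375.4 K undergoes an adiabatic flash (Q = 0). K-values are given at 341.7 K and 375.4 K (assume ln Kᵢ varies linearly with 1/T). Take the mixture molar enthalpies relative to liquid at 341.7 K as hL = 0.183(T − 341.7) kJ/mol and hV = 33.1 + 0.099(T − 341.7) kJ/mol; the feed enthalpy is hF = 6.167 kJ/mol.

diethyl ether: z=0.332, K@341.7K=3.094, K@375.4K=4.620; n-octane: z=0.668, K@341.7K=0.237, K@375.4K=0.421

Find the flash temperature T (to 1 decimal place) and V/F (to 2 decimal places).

Adiabatic flash: solve Rachford–Rice at each trial T, then check hF = ψ·hV(T) + (1−ψ)·hL(T).
  T = 341.7 K: K = (3.094, 0.237), RR gives ψ = 0.116, H_out = 3.843 kJ/mol
  T = 375.4 K: K = (4.620, 0.421), RR gives ψ = 0.389, H_out = 17.938 kJ/mol
  T = 358.5 K: K = (3.814, 0.320), RR gives ψ = 0.251, H_out = 11.022 kJ/mol
  T = 350.1 K: K = (3.444, 0.276), RR gives ψ = 0.185, H_out = 7.545 kJ/mol
  T = 345.9 K: K = (3.266, 0.256), RR gives ψ = 0.152, H_out = 5.733 kJ/mol
  T = 348.0 K: K = (3.355, 0.266), RR gives ψ = 0.169, H_out = 6.647 kJ/mol
Linear interpolation between T = 345.9 (H_out = 5.733) and T = 348.0 (H_out = 6.647) on hF = 6.167 gives T ≈ 346.9 K, at which ψ = 0.16.

T = 346.9 K, V/F = 0.16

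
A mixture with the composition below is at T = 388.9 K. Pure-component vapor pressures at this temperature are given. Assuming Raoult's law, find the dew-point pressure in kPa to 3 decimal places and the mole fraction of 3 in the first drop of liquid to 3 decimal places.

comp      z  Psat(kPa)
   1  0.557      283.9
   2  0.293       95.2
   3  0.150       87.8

Pdew = 148.189 kPa, x_3 = 0.253

At the dew point ψ → 1, so Σzᵢ/Kᵢ = 1 with Kᵢ = Pᵢˢᵃᵗ/P ⇒ 1/P = Σzᵢ/Pᵢˢᵃᵗ.
1/P = 0.557/283.9 + 0.293/95.2 + 0.150/87.8 = 0.006748 ⇒ P = 148.189 kPa
xᵢ = zᵢP/Pᵢˢᵃᵗ ⇒ x_3 = 0.150·148.189/87.8 = 0.253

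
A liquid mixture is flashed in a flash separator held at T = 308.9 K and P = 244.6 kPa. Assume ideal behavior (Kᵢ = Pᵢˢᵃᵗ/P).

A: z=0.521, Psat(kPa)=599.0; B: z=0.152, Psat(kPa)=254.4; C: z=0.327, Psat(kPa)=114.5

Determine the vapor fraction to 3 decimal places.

ψ = 0.900

Raoult's law: Kᵢ = Pᵢˢᵃᵗ/P = Pᵢˢᵃᵗ/244.6.
  K_A = 599.0/244.6 = 2.44890, K_B = 254.4/244.6 = 1.04007, K_C = 114.5/244.6 = 0.46811
Newton–Raphson from ψ = 0.5:
  ψ = 0.500: g = 0.2068, g' = -0.540 → ψ = 0.883
  ψ = 0.883: g = 0.0090, g' = -0.540 → ψ = 0.900
Converged at ψ = 0.900.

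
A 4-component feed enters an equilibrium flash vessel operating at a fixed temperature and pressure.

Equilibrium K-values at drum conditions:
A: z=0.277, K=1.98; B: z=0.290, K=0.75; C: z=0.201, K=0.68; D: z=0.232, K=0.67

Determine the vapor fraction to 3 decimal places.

ψ = 0.200

Let ψ = V/F and solve Σ zᵢ(Kᵢ−1)/(1+ψ(Kᵢ−1)) = 0.
Feasibility: ΣzᵢKᵢ = 1.058, Σzᵢ/Kᵢ = 1.168 — both > 1, two phases present.
Newton–Raphson from ψ = 0.5:
  ψ = 0.500: g = -0.0689, g' = -0.209 → ψ = 0.170
  ψ = 0.170: g = 0.0078, g' = -0.267 → ψ = 0.199
  ψ = 0.199: g = 0.0001, g' = -0.259 → ψ = 0.200
Converged at ψ = 0.200.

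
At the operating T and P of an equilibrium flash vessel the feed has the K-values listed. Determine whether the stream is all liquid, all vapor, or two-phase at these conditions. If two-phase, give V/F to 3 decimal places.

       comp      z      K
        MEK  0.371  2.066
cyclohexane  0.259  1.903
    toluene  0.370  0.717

all vapor

ΣzᵢKᵢ = 1.525; Σzᵢ/Kᵢ = 0.832.
Since Σzᵢ/Kᵢ < 1 the mixture is above its dew point — single vapor phase.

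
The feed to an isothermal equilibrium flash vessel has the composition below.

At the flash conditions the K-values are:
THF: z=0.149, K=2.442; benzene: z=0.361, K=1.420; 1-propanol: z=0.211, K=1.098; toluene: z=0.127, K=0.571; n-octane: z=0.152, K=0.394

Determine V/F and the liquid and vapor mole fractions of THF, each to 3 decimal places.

Rachford–Rice: g(V/F) = Σ zᵢ(Kᵢ−1)/(1+V/F(Kᵢ−1)) = 0.
Feasibility: ΣzᵢKᵢ = 1.241, Σzᵢ/Kᵢ = 1.116 — both > 1, two phases present.
Newton–Raphson from V/F = 0.5:
  V/F = 0.500: g = 0.0683, g' = -0.303 → V/F = 0.726
  V/F = 0.726: g = -0.0031, g' = -0.340 → V/F = 0.717
Converged at V/F = 0.717.
Compositions from xᵢ = zᵢ/(1+V/F(Kᵢ−1)), yᵢ = Kᵢxᵢ:
  THF: x = 0.073, y = 0.179
  benzene: x = 0.277, y = 0.394
  1-propanol: x = 0.197, y = 0.216
  toluene: x = 0.183, y = 0.105
  n-octane: x = 0.269, y = 0.106

V/F = 0.717, x_THF = 0.073, y_THF = 0.179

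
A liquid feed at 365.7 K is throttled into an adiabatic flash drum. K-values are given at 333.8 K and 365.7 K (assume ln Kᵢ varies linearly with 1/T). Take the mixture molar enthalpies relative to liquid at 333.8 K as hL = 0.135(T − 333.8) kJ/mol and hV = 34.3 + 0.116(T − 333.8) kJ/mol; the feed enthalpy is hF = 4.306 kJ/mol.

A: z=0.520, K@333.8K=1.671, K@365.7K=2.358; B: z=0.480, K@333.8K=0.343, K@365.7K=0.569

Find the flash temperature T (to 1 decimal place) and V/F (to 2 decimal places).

Adiabatic flash: solve Rachford–Rice at each trial T, then check hF = ψ·hV(T) + (1−ψ)·hL(T).
  T = 333.8 K: K = (1.671, 0.343), RR gives ψ = 0.076, H_out = 2.611 kJ/mol
  T = 365.7 K: K = (2.358, 0.569), RR gives ψ = 0.853, H_out = 33.049 kJ/mol
  T = 349.8 K: K = (2.002, 0.447), RR gives ψ = 0.462, H_out = 17.852 kJ/mol
  T = 341.8 K: K = (1.833, 0.393), RR gives ψ = 0.280, H_out = 10.646 kJ/mol
  T = 337.8 K: K = (1.751, 0.367), RR gives ψ = 0.183, H_out = 6.797 kJ/mol
  T = 335.8 K: K = (1.711, 0.355), RR gives ψ = 0.131, H_out = 4.756 kJ/mol
Linear interpolation between T = 333.8 (H_out = 2.611) and T = 335.8 (H_out = 4.756) on hF = 4.306 gives T ≈ 335.4 K, at which ψ = 0.12.

T = 335.4 K, V/F = 0.12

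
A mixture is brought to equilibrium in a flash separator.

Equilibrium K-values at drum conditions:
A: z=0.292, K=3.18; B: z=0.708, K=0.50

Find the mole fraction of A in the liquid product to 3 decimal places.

Binary case is linear: z₁(K₁−1)(1+β(K₂−1)) + z₂(K₂−1)(1+β(K₁−1)) = 0
⇒ β = [z₁(K₁−1)+z₂(K₂−1)] / [−(K₁−1)(K₂−1)] = 0.2826/1.0900 = 0.259
Compositions from xᵢ = zᵢ/(1+β(Kᵢ−1)), yᵢ = Kᵢxᵢ:
  A: x = 0.187, y = 0.593
  B: x = 0.813, y = 0.407

x_A = 0.187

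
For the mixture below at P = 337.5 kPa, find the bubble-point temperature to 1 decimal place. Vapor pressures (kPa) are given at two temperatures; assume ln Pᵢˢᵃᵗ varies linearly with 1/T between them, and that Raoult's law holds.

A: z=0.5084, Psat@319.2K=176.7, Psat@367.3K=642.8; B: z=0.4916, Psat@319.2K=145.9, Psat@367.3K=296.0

Bubble-point temperature: ΣzᵢPᵢˢᵃᵗ(T) = P. Interpolate ln Pᵢˢᵃᵗ = aᵢ + bᵢ/T.
  T = 319.2 K: ΣzᵢPᵢˢᵃᵗ = 161.56 kPa
  T = 367.3 K: ΣzᵢPᵢˢᵃᵗ = 472.31 kPa
  T = 343.2 K: ΣzᵢPᵢˢᵃᵗ = 283.68 kPa
  T = 355.2 K: ΣzᵢPᵢˢᵃᵗ = 368.07 kPa
  T = 349.2 K: ΣzᵢPᵢˢᵃᵗ = 323.67 kPa
  T = 352.2 K: ΣzᵢPᵢˢᵃᵗ = 345.30 kPa
  T = 350.7 K: ΣzᵢPᵢˢᵃᵗ = 334.35 kPa
Interpolating between 350.7 K and 352.2 K gives T ≈ 351.1 K.

T = 351.1 K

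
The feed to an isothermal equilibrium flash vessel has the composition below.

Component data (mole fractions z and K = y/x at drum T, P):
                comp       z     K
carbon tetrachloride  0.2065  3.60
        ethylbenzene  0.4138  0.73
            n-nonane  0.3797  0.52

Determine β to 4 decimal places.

Newton–Raphson from β = 0.69:
  β = 0.6900: g = -0.21766, g' = -0.4200 → β = 0.1717
  β = 0.1717: g = 0.05539, g' = -0.8043 → β = 0.2406
  β = 0.2406: g = 0.00475, g' = -0.6746 → β = 0.2476
  β = 0.2476: g = 0.00004, g' = -0.6639 → β = 0.2477
Converged at β = 0.2477.

β = 0.2477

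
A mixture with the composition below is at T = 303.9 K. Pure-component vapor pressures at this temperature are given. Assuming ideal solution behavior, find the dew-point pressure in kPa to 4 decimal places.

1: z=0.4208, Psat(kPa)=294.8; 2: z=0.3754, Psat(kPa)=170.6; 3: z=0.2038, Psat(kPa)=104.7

Pdew = 179.3918 kPa

At the dew point ψ → 1, so Σzᵢ/Kᵢ = 1 with Kᵢ = Pᵢˢᵃᵗ/P ⇒ 1/P = Σzᵢ/Pᵢˢᵃᵗ.
1/P = 0.4208/294.8 + 0.3754/170.6 + 0.2038/104.7 = 0.0055744 ⇒ P = 179.3918 kPa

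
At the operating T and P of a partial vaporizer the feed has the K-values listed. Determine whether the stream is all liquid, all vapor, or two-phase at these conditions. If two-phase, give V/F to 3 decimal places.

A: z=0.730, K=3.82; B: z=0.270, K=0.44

all vapor

ΣzᵢKᵢ = 2.907; Σzᵢ/Kᵢ = 0.805.
Since Σzᵢ/Kᵢ < 1 the mixture is above its dew point — single vapor phase.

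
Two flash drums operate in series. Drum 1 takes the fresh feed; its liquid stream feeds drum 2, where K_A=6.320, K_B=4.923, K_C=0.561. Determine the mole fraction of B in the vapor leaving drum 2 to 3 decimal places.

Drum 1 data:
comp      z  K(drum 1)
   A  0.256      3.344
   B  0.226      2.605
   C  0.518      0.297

y_B (drum 2) = 0.244

Drum 1:
Let ψ₁ = V/F and solve Σ zᵢ(Kᵢ−1)/(1+ψ₁(Kᵢ−1)) = 0.
g(0) = ΣzᵢKᵢ − 1 = 0.599 and g(1) = 1 − Σzᵢ/Kᵢ = -0.907, so a root lies in (0, 1).
Newton iteration, ψ₁⁰ = 0.63:
  ψ₁ = 0.630: g = -0.2310, g' = -1.198 → ψ₁ = 0.437
  ψ₁ = 0.437: g = -0.0162, g' = -1.078 → ψ₁ = 0.422
Converged at ψ₁ = 0.422.
Drum-1 compositions:
  A: x = 0.129, y = 0.430
  B: x = 0.135, y = 0.351
  C: x = 0.737, y = 0.219
Drum-2 feed = drum-1 liquid: z₂ = (0.1287, 0.1347, 0.7366).
Drum 2:
Newton iteration, ψ₂⁰ = 0.5:
  ψ₂ = 0.500: g = -0.0488, g' = -0.741 → ψ₂ = 0.434
  ψ₂ = 0.434: g = 0.0028, g' = -0.833 → ψ₂ = 0.438
Converged at ψ₂ = 0.438.
  A: x = 0.039, y = 0.244
  B: x = 0.050, y = 0.244
  C: x = 0.912, y = 0.511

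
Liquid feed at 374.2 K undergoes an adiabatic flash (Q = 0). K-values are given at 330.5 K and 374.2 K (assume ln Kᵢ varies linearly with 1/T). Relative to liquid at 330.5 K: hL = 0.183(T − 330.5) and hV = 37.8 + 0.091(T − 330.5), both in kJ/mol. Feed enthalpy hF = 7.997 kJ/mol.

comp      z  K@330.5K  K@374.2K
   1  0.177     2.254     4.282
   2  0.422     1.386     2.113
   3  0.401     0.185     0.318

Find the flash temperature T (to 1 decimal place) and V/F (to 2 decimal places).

Adiabatic flash: solve Rachford–Rice at each trial T, then check hF = ψ·hV(T) + (1−ψ)·hL(T).
  T = 330.5 K: K = (2.254, 1.386, 0.185), RR gives ψ = 0.097, H_out = 3.669 kJ/mol
  T = 374.2 K: K = (4.282, 2.113, 0.318), RR gives ψ = 0.615, H_out = 28.780 kJ/mol
  T = 352.4 K: K = (3.171, 1.735, 0.247), RR gives ψ = 0.415, H_out = 18.875 kJ/mol
  T = 341.4 K: K = (2.686, 1.555, 0.215), RR gives ψ = 0.282, H_out = 12.387 kJ/mol
  T = 335.9 K: K = (2.462, 1.469, 0.199), RR gives ψ = 0.198, H_out = 8.384 kJ/mol
  T = 333.2 K: K = (2.357, 1.427, 0.192), RR gives ψ = 0.150, H_out = 6.143 kJ/mol
  T = 334.5 K: K = (2.407, 1.447, 0.196), RR gives ψ = 0.174, H_out = 7.249 kJ/mol
Linear interpolation between T = 334.5 (H_out = 7.249) and T = 335.9 (H_out = 8.384) on hF = 7.997 gives T ≈ 335.4 K, at which ψ = 0.19.

T = 335.4 K, V/F = 0.19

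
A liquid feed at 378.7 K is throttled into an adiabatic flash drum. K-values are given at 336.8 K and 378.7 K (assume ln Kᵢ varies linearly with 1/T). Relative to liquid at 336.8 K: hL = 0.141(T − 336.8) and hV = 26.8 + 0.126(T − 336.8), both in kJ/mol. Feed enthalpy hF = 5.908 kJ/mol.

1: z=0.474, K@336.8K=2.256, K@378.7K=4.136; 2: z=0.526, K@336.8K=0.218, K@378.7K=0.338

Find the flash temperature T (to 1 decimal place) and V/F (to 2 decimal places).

Adiabatic flash: solve Rachford–Rice at each trial T, then check hF = ψ·hV(T) + (1−ψ)·hL(T).
  T = 336.8 K: K = (2.256, 0.218), RR gives ψ = 0.187, H_out = 5.021 kJ/mol
  T = 378.7 K: K = (4.136, 0.338), RR gives ψ = 0.548, H_out = 20.257 kJ/mol
  T = 357.8 K: K = (3.112, 0.275), RR gives ψ = 0.405, H_out = 13.682 kJ/mol
  T = 347.3 K: K = (2.662, 0.246), RR gives ψ = 0.312, H_out = 9.794 kJ/mol
  T = 342.1 K: K = (2.456, 0.232), RR gives ψ = 0.256, H_out = 7.580 kJ/mol
  T = 339.5 K: K = (2.356, 0.225), RR gives ψ = 0.224, H_out = 6.370 kJ/mol
  T = 338.1 K: K = (2.304, 0.221), RR gives ψ = 0.205, H_out = 5.683 kJ/mol
Linear interpolation between T = 338.1 (H_out = 5.683) and T = 339.5 (H_out = 6.370) on hF = 5.908 gives T ≈ 338.6 K, at which ψ = 0.21.

T = 338.6 K, V/F = 0.21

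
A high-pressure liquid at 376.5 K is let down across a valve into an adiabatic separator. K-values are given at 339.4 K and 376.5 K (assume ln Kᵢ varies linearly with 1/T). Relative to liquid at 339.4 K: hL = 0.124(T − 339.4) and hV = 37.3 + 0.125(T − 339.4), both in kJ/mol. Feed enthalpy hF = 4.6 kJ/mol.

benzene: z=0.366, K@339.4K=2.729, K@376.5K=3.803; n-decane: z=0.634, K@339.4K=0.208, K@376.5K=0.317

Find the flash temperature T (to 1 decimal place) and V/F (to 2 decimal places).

Adiabatic flash: solve Rachford–Rice at each trial T, then check hF = ψ·hV(T) + (1−ψ)·hL(T).
  T = 339.4 K: K = (2.729, 0.208), RR gives ψ = 0.095, H_out = 3.560 kJ/mol
  T = 376.5 K: K = (3.803, 0.317), RR gives ψ = 0.310, H_out = 16.163 kJ/mol
  T = 357.9 K: K = (3.248, 0.259), RR gives ψ = 0.212, H_out = 10.213 kJ/mol
  T = 348.6 K: K = (2.983, 0.233), RR gives ψ = 0.157, H_out = 7.010 kJ/mol
  T = 344.0 K: K = (2.855, 0.220), RR gives ψ = 0.128, H_out = 5.328 kJ/mol
  T = 341.7 K: K = (2.792, 0.214), RR gives ψ = 0.112, H_out = 4.456 kJ/mol
Linear interpolation between T = 341.7 (H_out = 4.456) and T = 344.0 (H_out = 5.328) on hF = 4.6 gives T ≈ 342.1 K, at which ψ = 0.11.

T = 342.1 K, V/F = 0.11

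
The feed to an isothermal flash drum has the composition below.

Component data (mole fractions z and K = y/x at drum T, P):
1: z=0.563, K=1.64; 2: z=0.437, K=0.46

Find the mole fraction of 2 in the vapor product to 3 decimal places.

Let ψ = V/F and solve Σ zᵢ(Kᵢ−1)/(1+ψ(Kᵢ−1)) = 0.
Check two-phase: ΣzᵢKᵢ = 1.124 > 1 and Σzᵢ/Kᵢ = 1.293 > 1, so g(0) = 0.124 > 0 and g(1) = -0.293 < 0.
Newton–Raphson from ψ = 0.5:
  ψ = 0.500: g = -0.0503, g' = -0.371 → ψ = 0.365
  ψ = 0.365: g = -0.0017, g' = -0.349 → ψ = 0.360
Converged at ψ = 0.360.
Compositions from xᵢ = zᵢ/(1+ψ(Kᵢ−1)), yᵢ = Kᵢxᵢ:
  1: x = 0.458, y = 0.751
  2: x = 0.542, y = 0.249

y_2 = 0.249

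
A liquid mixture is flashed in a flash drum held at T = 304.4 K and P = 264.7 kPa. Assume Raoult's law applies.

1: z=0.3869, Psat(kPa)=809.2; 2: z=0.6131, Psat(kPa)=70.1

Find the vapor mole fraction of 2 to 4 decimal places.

Raoult's law: Kᵢ = Pᵢˢᵃᵗ/P = Pᵢˢᵃᵗ/264.7.
  K_1 = 809.2/264.7 = 3.057046, K_2 = 70.1/264.7 = 0.264828
Rachford–Rice: g(ψ) = Σ zᵢ(Kᵢ−1)/(1+ψ(Kᵢ−1)) = 0.
g(0) = ΣzᵢKᵢ − 1 = 0.3451 and g(1) = 1 − Σzᵢ/Kᵢ = -1.4416, so a root lies in (0, 1).
Newton iteration, ψ⁰ = 0.5:
  ψ = 0.5000: g = -0.32038, g' = -1.2264 → ψ = 0.2388
  ψ = 0.2388: g = -0.01296, g' = -1.2238 → ψ = 0.2282
Converged at ψ = 0.2282.
Compositions from xᵢ = zᵢ/(1+ψ(Kᵢ−1)), yᵢ = Kᵢxᵢ:
  1: x = 0.2633, y = 0.8049
  2: x = 0.7367, y = 0.1951

y_2 = 0.1951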